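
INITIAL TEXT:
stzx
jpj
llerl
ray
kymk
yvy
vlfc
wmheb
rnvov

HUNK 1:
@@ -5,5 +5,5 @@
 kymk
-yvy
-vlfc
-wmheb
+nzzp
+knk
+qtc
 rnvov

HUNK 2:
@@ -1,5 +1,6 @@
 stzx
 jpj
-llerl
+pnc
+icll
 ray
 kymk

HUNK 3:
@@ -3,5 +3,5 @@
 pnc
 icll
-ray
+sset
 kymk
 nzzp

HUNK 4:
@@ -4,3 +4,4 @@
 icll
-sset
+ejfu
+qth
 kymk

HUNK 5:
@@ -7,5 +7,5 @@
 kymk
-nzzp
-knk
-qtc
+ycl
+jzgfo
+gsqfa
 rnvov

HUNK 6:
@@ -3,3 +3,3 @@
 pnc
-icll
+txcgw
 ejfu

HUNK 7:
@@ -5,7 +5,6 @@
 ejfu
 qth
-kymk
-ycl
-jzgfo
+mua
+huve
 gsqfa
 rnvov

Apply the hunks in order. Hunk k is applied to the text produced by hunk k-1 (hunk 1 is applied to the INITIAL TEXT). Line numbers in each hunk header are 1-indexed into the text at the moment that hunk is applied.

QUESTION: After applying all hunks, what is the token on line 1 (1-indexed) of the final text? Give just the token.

Answer: stzx

Derivation:
Hunk 1: at line 5 remove [yvy,vlfc,wmheb] add [nzzp,knk,qtc] -> 9 lines: stzx jpj llerl ray kymk nzzp knk qtc rnvov
Hunk 2: at line 1 remove [llerl] add [pnc,icll] -> 10 lines: stzx jpj pnc icll ray kymk nzzp knk qtc rnvov
Hunk 3: at line 3 remove [ray] add [sset] -> 10 lines: stzx jpj pnc icll sset kymk nzzp knk qtc rnvov
Hunk 4: at line 4 remove [sset] add [ejfu,qth] -> 11 lines: stzx jpj pnc icll ejfu qth kymk nzzp knk qtc rnvov
Hunk 5: at line 7 remove [nzzp,knk,qtc] add [ycl,jzgfo,gsqfa] -> 11 lines: stzx jpj pnc icll ejfu qth kymk ycl jzgfo gsqfa rnvov
Hunk 6: at line 3 remove [icll] add [txcgw] -> 11 lines: stzx jpj pnc txcgw ejfu qth kymk ycl jzgfo gsqfa rnvov
Hunk 7: at line 5 remove [kymk,ycl,jzgfo] add [mua,huve] -> 10 lines: stzx jpj pnc txcgw ejfu qth mua huve gsqfa rnvov
Final line 1: stzx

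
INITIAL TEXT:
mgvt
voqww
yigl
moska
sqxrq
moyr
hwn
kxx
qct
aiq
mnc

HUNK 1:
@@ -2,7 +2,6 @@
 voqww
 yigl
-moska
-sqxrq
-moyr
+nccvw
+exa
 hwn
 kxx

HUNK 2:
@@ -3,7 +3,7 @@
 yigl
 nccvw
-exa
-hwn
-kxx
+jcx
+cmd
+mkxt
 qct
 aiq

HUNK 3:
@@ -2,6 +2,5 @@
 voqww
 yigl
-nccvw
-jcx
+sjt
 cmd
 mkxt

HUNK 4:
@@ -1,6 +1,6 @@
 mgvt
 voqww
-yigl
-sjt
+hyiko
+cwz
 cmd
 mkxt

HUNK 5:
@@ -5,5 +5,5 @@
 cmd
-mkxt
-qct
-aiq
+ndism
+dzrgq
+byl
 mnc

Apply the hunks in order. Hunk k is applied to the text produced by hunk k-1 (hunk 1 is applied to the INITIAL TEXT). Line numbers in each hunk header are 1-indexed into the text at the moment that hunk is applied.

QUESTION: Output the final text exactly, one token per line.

Answer: mgvt
voqww
hyiko
cwz
cmd
ndism
dzrgq
byl
mnc

Derivation:
Hunk 1: at line 2 remove [moska,sqxrq,moyr] add [nccvw,exa] -> 10 lines: mgvt voqww yigl nccvw exa hwn kxx qct aiq mnc
Hunk 2: at line 3 remove [exa,hwn,kxx] add [jcx,cmd,mkxt] -> 10 lines: mgvt voqww yigl nccvw jcx cmd mkxt qct aiq mnc
Hunk 3: at line 2 remove [nccvw,jcx] add [sjt] -> 9 lines: mgvt voqww yigl sjt cmd mkxt qct aiq mnc
Hunk 4: at line 1 remove [yigl,sjt] add [hyiko,cwz] -> 9 lines: mgvt voqww hyiko cwz cmd mkxt qct aiq mnc
Hunk 5: at line 5 remove [mkxt,qct,aiq] add [ndism,dzrgq,byl] -> 9 lines: mgvt voqww hyiko cwz cmd ndism dzrgq byl mnc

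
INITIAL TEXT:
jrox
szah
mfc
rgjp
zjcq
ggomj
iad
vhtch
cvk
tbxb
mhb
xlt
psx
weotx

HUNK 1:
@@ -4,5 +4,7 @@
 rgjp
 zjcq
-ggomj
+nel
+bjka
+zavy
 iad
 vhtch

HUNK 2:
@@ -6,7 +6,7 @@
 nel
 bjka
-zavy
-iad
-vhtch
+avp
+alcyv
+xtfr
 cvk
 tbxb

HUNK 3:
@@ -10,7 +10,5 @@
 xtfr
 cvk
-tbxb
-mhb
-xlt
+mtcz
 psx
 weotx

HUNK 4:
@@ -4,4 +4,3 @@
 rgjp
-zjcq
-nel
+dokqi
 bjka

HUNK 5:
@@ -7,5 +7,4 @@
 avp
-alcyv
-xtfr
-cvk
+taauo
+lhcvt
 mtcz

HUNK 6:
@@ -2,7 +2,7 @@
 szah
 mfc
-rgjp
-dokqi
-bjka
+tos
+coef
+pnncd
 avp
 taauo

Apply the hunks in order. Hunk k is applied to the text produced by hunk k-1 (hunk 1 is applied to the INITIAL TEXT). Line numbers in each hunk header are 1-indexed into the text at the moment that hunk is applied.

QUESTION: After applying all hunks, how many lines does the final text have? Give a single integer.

Hunk 1: at line 4 remove [ggomj] add [nel,bjka,zavy] -> 16 lines: jrox szah mfc rgjp zjcq nel bjka zavy iad vhtch cvk tbxb mhb xlt psx weotx
Hunk 2: at line 6 remove [zavy,iad,vhtch] add [avp,alcyv,xtfr] -> 16 lines: jrox szah mfc rgjp zjcq nel bjka avp alcyv xtfr cvk tbxb mhb xlt psx weotx
Hunk 3: at line 10 remove [tbxb,mhb,xlt] add [mtcz] -> 14 lines: jrox szah mfc rgjp zjcq nel bjka avp alcyv xtfr cvk mtcz psx weotx
Hunk 4: at line 4 remove [zjcq,nel] add [dokqi] -> 13 lines: jrox szah mfc rgjp dokqi bjka avp alcyv xtfr cvk mtcz psx weotx
Hunk 5: at line 7 remove [alcyv,xtfr,cvk] add [taauo,lhcvt] -> 12 lines: jrox szah mfc rgjp dokqi bjka avp taauo lhcvt mtcz psx weotx
Hunk 6: at line 2 remove [rgjp,dokqi,bjka] add [tos,coef,pnncd] -> 12 lines: jrox szah mfc tos coef pnncd avp taauo lhcvt mtcz psx weotx
Final line count: 12

Answer: 12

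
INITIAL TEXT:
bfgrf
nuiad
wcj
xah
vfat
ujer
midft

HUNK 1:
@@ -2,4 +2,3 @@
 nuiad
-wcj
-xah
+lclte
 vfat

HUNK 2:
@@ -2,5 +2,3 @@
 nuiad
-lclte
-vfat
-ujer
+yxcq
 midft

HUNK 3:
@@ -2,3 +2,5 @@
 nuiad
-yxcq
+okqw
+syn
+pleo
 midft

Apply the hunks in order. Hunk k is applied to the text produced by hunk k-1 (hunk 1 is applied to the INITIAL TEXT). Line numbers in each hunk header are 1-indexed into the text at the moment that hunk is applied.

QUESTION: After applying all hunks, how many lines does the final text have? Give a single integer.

Answer: 6

Derivation:
Hunk 1: at line 2 remove [wcj,xah] add [lclte] -> 6 lines: bfgrf nuiad lclte vfat ujer midft
Hunk 2: at line 2 remove [lclte,vfat,ujer] add [yxcq] -> 4 lines: bfgrf nuiad yxcq midft
Hunk 3: at line 2 remove [yxcq] add [okqw,syn,pleo] -> 6 lines: bfgrf nuiad okqw syn pleo midft
Final line count: 6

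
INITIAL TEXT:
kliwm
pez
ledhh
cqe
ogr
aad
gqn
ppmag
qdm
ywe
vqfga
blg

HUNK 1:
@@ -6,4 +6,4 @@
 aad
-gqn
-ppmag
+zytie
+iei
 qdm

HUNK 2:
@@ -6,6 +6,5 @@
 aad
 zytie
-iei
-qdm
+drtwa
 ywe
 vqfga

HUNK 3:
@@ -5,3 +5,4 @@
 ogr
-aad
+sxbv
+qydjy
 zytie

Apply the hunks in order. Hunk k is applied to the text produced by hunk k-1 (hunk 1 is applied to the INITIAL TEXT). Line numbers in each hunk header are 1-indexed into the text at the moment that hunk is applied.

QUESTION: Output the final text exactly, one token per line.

Hunk 1: at line 6 remove [gqn,ppmag] add [zytie,iei] -> 12 lines: kliwm pez ledhh cqe ogr aad zytie iei qdm ywe vqfga blg
Hunk 2: at line 6 remove [iei,qdm] add [drtwa] -> 11 lines: kliwm pez ledhh cqe ogr aad zytie drtwa ywe vqfga blg
Hunk 3: at line 5 remove [aad] add [sxbv,qydjy] -> 12 lines: kliwm pez ledhh cqe ogr sxbv qydjy zytie drtwa ywe vqfga blg

Answer: kliwm
pez
ledhh
cqe
ogr
sxbv
qydjy
zytie
drtwa
ywe
vqfga
blg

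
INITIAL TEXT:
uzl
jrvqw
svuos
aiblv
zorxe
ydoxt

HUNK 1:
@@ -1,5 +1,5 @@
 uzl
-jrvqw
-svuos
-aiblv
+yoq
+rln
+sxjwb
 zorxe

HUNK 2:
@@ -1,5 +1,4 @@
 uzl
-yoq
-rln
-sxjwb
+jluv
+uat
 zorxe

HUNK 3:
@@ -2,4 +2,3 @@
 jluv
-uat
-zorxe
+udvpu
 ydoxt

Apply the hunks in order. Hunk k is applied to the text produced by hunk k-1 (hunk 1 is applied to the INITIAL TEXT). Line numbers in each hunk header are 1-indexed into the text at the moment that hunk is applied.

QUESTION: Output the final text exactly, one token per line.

Hunk 1: at line 1 remove [jrvqw,svuos,aiblv] add [yoq,rln,sxjwb] -> 6 lines: uzl yoq rln sxjwb zorxe ydoxt
Hunk 2: at line 1 remove [yoq,rln,sxjwb] add [jluv,uat] -> 5 lines: uzl jluv uat zorxe ydoxt
Hunk 3: at line 2 remove [uat,zorxe] add [udvpu] -> 4 lines: uzl jluv udvpu ydoxt

Answer: uzl
jluv
udvpu
ydoxt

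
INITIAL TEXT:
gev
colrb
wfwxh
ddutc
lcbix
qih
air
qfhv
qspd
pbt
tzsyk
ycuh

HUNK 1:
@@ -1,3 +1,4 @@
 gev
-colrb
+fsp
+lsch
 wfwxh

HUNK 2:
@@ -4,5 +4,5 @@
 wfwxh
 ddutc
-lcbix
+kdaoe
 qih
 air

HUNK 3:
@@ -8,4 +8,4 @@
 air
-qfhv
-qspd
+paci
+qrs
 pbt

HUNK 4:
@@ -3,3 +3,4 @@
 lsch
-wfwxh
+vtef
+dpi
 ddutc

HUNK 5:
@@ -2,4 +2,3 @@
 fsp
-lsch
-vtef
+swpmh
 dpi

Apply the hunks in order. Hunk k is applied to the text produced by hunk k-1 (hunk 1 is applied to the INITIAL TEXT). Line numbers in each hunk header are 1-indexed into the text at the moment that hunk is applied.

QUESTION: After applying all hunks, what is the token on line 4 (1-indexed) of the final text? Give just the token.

Hunk 1: at line 1 remove [colrb] add [fsp,lsch] -> 13 lines: gev fsp lsch wfwxh ddutc lcbix qih air qfhv qspd pbt tzsyk ycuh
Hunk 2: at line 4 remove [lcbix] add [kdaoe] -> 13 lines: gev fsp lsch wfwxh ddutc kdaoe qih air qfhv qspd pbt tzsyk ycuh
Hunk 3: at line 8 remove [qfhv,qspd] add [paci,qrs] -> 13 lines: gev fsp lsch wfwxh ddutc kdaoe qih air paci qrs pbt tzsyk ycuh
Hunk 4: at line 3 remove [wfwxh] add [vtef,dpi] -> 14 lines: gev fsp lsch vtef dpi ddutc kdaoe qih air paci qrs pbt tzsyk ycuh
Hunk 5: at line 2 remove [lsch,vtef] add [swpmh] -> 13 lines: gev fsp swpmh dpi ddutc kdaoe qih air paci qrs pbt tzsyk ycuh
Final line 4: dpi

Answer: dpi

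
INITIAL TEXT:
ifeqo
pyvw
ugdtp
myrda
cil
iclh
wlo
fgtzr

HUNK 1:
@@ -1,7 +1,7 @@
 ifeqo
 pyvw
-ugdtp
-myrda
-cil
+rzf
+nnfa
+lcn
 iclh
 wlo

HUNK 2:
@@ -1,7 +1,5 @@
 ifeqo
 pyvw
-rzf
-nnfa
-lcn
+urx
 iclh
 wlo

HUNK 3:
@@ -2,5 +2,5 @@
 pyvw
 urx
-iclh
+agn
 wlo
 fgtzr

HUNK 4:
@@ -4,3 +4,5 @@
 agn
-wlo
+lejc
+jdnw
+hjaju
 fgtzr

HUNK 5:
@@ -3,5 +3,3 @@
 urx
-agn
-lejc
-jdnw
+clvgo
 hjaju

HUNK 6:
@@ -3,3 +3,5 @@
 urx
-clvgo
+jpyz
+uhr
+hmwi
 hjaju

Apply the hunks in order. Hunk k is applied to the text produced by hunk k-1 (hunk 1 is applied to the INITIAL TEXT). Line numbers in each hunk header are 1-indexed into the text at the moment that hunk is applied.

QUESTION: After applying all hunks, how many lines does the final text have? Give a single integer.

Hunk 1: at line 1 remove [ugdtp,myrda,cil] add [rzf,nnfa,lcn] -> 8 lines: ifeqo pyvw rzf nnfa lcn iclh wlo fgtzr
Hunk 2: at line 1 remove [rzf,nnfa,lcn] add [urx] -> 6 lines: ifeqo pyvw urx iclh wlo fgtzr
Hunk 3: at line 2 remove [iclh] add [agn] -> 6 lines: ifeqo pyvw urx agn wlo fgtzr
Hunk 4: at line 4 remove [wlo] add [lejc,jdnw,hjaju] -> 8 lines: ifeqo pyvw urx agn lejc jdnw hjaju fgtzr
Hunk 5: at line 3 remove [agn,lejc,jdnw] add [clvgo] -> 6 lines: ifeqo pyvw urx clvgo hjaju fgtzr
Hunk 6: at line 3 remove [clvgo] add [jpyz,uhr,hmwi] -> 8 lines: ifeqo pyvw urx jpyz uhr hmwi hjaju fgtzr
Final line count: 8

Answer: 8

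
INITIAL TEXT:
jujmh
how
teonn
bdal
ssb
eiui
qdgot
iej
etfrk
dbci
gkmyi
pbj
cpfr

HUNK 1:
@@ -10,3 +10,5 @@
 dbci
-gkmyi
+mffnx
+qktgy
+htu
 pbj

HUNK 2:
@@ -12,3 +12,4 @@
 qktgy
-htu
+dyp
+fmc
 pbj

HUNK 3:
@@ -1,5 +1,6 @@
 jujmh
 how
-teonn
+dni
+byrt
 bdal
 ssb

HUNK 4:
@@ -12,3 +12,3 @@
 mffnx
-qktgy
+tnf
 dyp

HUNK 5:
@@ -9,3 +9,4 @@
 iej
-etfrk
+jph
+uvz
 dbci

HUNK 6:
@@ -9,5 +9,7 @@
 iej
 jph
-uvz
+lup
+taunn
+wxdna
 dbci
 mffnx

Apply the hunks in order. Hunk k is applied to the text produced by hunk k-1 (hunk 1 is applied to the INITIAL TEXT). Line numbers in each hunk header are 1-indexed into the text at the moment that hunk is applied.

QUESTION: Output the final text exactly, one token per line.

Answer: jujmh
how
dni
byrt
bdal
ssb
eiui
qdgot
iej
jph
lup
taunn
wxdna
dbci
mffnx
tnf
dyp
fmc
pbj
cpfr

Derivation:
Hunk 1: at line 10 remove [gkmyi] add [mffnx,qktgy,htu] -> 15 lines: jujmh how teonn bdal ssb eiui qdgot iej etfrk dbci mffnx qktgy htu pbj cpfr
Hunk 2: at line 12 remove [htu] add [dyp,fmc] -> 16 lines: jujmh how teonn bdal ssb eiui qdgot iej etfrk dbci mffnx qktgy dyp fmc pbj cpfr
Hunk 3: at line 1 remove [teonn] add [dni,byrt] -> 17 lines: jujmh how dni byrt bdal ssb eiui qdgot iej etfrk dbci mffnx qktgy dyp fmc pbj cpfr
Hunk 4: at line 12 remove [qktgy] add [tnf] -> 17 lines: jujmh how dni byrt bdal ssb eiui qdgot iej etfrk dbci mffnx tnf dyp fmc pbj cpfr
Hunk 5: at line 9 remove [etfrk] add [jph,uvz] -> 18 lines: jujmh how dni byrt bdal ssb eiui qdgot iej jph uvz dbci mffnx tnf dyp fmc pbj cpfr
Hunk 6: at line 9 remove [uvz] add [lup,taunn,wxdna] -> 20 lines: jujmh how dni byrt bdal ssb eiui qdgot iej jph lup taunn wxdna dbci mffnx tnf dyp fmc pbj cpfr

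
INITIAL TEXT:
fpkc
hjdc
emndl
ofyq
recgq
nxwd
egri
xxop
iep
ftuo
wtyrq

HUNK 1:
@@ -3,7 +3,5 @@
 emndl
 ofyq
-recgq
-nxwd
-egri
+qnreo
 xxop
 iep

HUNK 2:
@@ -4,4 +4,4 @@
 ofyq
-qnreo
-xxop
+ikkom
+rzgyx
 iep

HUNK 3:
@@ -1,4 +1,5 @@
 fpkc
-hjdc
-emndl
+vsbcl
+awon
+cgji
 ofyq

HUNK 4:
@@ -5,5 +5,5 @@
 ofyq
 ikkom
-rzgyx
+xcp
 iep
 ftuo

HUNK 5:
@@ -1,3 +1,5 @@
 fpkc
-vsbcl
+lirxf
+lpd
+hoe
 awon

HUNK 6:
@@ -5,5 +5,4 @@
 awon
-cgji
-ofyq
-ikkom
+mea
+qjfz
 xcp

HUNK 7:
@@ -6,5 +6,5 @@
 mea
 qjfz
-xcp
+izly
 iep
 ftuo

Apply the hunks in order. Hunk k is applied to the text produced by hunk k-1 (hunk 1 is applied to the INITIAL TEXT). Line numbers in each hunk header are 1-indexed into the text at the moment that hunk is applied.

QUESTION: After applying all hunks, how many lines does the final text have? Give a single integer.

Hunk 1: at line 3 remove [recgq,nxwd,egri] add [qnreo] -> 9 lines: fpkc hjdc emndl ofyq qnreo xxop iep ftuo wtyrq
Hunk 2: at line 4 remove [qnreo,xxop] add [ikkom,rzgyx] -> 9 lines: fpkc hjdc emndl ofyq ikkom rzgyx iep ftuo wtyrq
Hunk 3: at line 1 remove [hjdc,emndl] add [vsbcl,awon,cgji] -> 10 lines: fpkc vsbcl awon cgji ofyq ikkom rzgyx iep ftuo wtyrq
Hunk 4: at line 5 remove [rzgyx] add [xcp] -> 10 lines: fpkc vsbcl awon cgji ofyq ikkom xcp iep ftuo wtyrq
Hunk 5: at line 1 remove [vsbcl] add [lirxf,lpd,hoe] -> 12 lines: fpkc lirxf lpd hoe awon cgji ofyq ikkom xcp iep ftuo wtyrq
Hunk 6: at line 5 remove [cgji,ofyq,ikkom] add [mea,qjfz] -> 11 lines: fpkc lirxf lpd hoe awon mea qjfz xcp iep ftuo wtyrq
Hunk 7: at line 6 remove [xcp] add [izly] -> 11 lines: fpkc lirxf lpd hoe awon mea qjfz izly iep ftuo wtyrq
Final line count: 11

Answer: 11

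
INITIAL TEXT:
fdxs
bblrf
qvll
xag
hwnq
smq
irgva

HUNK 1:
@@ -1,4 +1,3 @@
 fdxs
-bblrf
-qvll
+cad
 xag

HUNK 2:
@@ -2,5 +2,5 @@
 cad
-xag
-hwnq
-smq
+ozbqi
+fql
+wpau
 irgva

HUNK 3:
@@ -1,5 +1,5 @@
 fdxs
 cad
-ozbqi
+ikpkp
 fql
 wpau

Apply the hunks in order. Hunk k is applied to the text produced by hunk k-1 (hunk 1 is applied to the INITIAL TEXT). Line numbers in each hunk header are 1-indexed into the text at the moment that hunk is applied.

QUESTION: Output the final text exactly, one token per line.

Answer: fdxs
cad
ikpkp
fql
wpau
irgva

Derivation:
Hunk 1: at line 1 remove [bblrf,qvll] add [cad] -> 6 lines: fdxs cad xag hwnq smq irgva
Hunk 2: at line 2 remove [xag,hwnq,smq] add [ozbqi,fql,wpau] -> 6 lines: fdxs cad ozbqi fql wpau irgva
Hunk 3: at line 1 remove [ozbqi] add [ikpkp] -> 6 lines: fdxs cad ikpkp fql wpau irgva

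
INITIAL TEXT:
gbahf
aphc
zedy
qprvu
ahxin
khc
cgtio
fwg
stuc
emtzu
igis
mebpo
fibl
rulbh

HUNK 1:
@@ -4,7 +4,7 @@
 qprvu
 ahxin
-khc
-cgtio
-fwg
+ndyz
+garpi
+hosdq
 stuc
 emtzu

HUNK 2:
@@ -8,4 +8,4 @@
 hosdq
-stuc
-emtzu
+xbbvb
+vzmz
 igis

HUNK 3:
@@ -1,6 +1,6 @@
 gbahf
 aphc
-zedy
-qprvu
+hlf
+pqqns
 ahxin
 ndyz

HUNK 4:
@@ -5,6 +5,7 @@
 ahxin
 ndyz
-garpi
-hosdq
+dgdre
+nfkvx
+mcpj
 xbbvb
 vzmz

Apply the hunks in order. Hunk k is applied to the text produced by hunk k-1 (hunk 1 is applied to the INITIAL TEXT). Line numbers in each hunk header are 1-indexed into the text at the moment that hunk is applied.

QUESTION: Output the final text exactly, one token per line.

Answer: gbahf
aphc
hlf
pqqns
ahxin
ndyz
dgdre
nfkvx
mcpj
xbbvb
vzmz
igis
mebpo
fibl
rulbh

Derivation:
Hunk 1: at line 4 remove [khc,cgtio,fwg] add [ndyz,garpi,hosdq] -> 14 lines: gbahf aphc zedy qprvu ahxin ndyz garpi hosdq stuc emtzu igis mebpo fibl rulbh
Hunk 2: at line 8 remove [stuc,emtzu] add [xbbvb,vzmz] -> 14 lines: gbahf aphc zedy qprvu ahxin ndyz garpi hosdq xbbvb vzmz igis mebpo fibl rulbh
Hunk 3: at line 1 remove [zedy,qprvu] add [hlf,pqqns] -> 14 lines: gbahf aphc hlf pqqns ahxin ndyz garpi hosdq xbbvb vzmz igis mebpo fibl rulbh
Hunk 4: at line 5 remove [garpi,hosdq] add [dgdre,nfkvx,mcpj] -> 15 lines: gbahf aphc hlf pqqns ahxin ndyz dgdre nfkvx mcpj xbbvb vzmz igis mebpo fibl rulbh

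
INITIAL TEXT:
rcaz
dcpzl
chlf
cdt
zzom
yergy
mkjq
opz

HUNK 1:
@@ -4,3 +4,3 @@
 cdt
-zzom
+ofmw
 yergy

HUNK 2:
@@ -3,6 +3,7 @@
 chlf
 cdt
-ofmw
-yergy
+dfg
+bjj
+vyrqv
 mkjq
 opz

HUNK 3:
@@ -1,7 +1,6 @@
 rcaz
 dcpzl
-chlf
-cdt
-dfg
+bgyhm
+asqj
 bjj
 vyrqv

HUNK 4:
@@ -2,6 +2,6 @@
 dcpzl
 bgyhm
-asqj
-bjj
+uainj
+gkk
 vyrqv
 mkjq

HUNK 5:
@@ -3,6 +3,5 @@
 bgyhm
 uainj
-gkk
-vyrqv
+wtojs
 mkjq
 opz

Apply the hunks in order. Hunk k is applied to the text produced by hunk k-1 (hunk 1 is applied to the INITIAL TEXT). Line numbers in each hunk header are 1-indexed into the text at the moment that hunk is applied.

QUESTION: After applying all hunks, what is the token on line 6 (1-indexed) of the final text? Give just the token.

Hunk 1: at line 4 remove [zzom] add [ofmw] -> 8 lines: rcaz dcpzl chlf cdt ofmw yergy mkjq opz
Hunk 2: at line 3 remove [ofmw,yergy] add [dfg,bjj,vyrqv] -> 9 lines: rcaz dcpzl chlf cdt dfg bjj vyrqv mkjq opz
Hunk 3: at line 1 remove [chlf,cdt,dfg] add [bgyhm,asqj] -> 8 lines: rcaz dcpzl bgyhm asqj bjj vyrqv mkjq opz
Hunk 4: at line 2 remove [asqj,bjj] add [uainj,gkk] -> 8 lines: rcaz dcpzl bgyhm uainj gkk vyrqv mkjq opz
Hunk 5: at line 3 remove [gkk,vyrqv] add [wtojs] -> 7 lines: rcaz dcpzl bgyhm uainj wtojs mkjq opz
Final line 6: mkjq

Answer: mkjq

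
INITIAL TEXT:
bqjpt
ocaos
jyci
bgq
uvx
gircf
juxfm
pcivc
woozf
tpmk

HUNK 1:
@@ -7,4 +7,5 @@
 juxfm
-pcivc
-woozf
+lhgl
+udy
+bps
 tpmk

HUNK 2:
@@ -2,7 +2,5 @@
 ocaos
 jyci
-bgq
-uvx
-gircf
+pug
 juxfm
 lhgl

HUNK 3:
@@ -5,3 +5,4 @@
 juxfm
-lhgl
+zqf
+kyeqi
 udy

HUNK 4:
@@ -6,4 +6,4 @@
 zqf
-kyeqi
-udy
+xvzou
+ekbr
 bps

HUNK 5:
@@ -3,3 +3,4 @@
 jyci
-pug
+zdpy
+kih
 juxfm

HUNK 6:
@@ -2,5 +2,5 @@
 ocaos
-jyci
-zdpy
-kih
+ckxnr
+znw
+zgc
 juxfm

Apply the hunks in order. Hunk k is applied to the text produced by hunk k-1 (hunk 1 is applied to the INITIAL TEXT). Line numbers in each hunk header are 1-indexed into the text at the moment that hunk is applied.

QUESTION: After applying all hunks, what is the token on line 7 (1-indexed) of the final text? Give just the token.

Answer: zqf

Derivation:
Hunk 1: at line 7 remove [pcivc,woozf] add [lhgl,udy,bps] -> 11 lines: bqjpt ocaos jyci bgq uvx gircf juxfm lhgl udy bps tpmk
Hunk 2: at line 2 remove [bgq,uvx,gircf] add [pug] -> 9 lines: bqjpt ocaos jyci pug juxfm lhgl udy bps tpmk
Hunk 3: at line 5 remove [lhgl] add [zqf,kyeqi] -> 10 lines: bqjpt ocaos jyci pug juxfm zqf kyeqi udy bps tpmk
Hunk 4: at line 6 remove [kyeqi,udy] add [xvzou,ekbr] -> 10 lines: bqjpt ocaos jyci pug juxfm zqf xvzou ekbr bps tpmk
Hunk 5: at line 3 remove [pug] add [zdpy,kih] -> 11 lines: bqjpt ocaos jyci zdpy kih juxfm zqf xvzou ekbr bps tpmk
Hunk 6: at line 2 remove [jyci,zdpy,kih] add [ckxnr,znw,zgc] -> 11 lines: bqjpt ocaos ckxnr znw zgc juxfm zqf xvzou ekbr bps tpmk
Final line 7: zqf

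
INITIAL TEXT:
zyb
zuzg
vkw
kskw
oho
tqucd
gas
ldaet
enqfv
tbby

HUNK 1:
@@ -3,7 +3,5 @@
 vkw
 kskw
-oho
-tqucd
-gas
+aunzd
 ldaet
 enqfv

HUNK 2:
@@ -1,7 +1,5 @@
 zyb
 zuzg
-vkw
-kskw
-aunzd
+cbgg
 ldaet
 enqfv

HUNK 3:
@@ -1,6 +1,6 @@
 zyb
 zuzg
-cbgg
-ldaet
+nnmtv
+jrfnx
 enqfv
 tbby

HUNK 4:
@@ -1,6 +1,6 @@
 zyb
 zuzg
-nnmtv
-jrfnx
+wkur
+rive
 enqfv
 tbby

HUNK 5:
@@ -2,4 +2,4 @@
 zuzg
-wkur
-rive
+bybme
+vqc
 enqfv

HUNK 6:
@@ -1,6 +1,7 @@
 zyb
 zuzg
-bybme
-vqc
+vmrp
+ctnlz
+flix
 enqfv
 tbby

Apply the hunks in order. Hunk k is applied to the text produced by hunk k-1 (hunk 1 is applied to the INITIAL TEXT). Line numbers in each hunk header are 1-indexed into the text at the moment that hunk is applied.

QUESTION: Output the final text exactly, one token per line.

Hunk 1: at line 3 remove [oho,tqucd,gas] add [aunzd] -> 8 lines: zyb zuzg vkw kskw aunzd ldaet enqfv tbby
Hunk 2: at line 1 remove [vkw,kskw,aunzd] add [cbgg] -> 6 lines: zyb zuzg cbgg ldaet enqfv tbby
Hunk 3: at line 1 remove [cbgg,ldaet] add [nnmtv,jrfnx] -> 6 lines: zyb zuzg nnmtv jrfnx enqfv tbby
Hunk 4: at line 1 remove [nnmtv,jrfnx] add [wkur,rive] -> 6 lines: zyb zuzg wkur rive enqfv tbby
Hunk 5: at line 2 remove [wkur,rive] add [bybme,vqc] -> 6 lines: zyb zuzg bybme vqc enqfv tbby
Hunk 6: at line 1 remove [bybme,vqc] add [vmrp,ctnlz,flix] -> 7 lines: zyb zuzg vmrp ctnlz flix enqfv tbby

Answer: zyb
zuzg
vmrp
ctnlz
flix
enqfv
tbby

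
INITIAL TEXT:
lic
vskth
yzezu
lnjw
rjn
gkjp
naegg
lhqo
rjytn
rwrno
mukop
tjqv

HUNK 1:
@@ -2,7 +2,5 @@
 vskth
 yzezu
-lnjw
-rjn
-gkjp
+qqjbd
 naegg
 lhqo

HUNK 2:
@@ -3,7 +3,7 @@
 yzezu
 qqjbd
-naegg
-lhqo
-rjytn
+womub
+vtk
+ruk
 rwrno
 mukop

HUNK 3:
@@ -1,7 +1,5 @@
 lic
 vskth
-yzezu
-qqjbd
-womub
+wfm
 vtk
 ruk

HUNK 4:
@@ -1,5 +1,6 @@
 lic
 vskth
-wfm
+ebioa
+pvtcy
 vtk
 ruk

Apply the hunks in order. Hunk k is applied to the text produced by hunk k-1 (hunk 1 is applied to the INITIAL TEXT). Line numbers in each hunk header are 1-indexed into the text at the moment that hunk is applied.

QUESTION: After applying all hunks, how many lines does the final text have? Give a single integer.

Answer: 9

Derivation:
Hunk 1: at line 2 remove [lnjw,rjn,gkjp] add [qqjbd] -> 10 lines: lic vskth yzezu qqjbd naegg lhqo rjytn rwrno mukop tjqv
Hunk 2: at line 3 remove [naegg,lhqo,rjytn] add [womub,vtk,ruk] -> 10 lines: lic vskth yzezu qqjbd womub vtk ruk rwrno mukop tjqv
Hunk 3: at line 1 remove [yzezu,qqjbd,womub] add [wfm] -> 8 lines: lic vskth wfm vtk ruk rwrno mukop tjqv
Hunk 4: at line 1 remove [wfm] add [ebioa,pvtcy] -> 9 lines: lic vskth ebioa pvtcy vtk ruk rwrno mukop tjqv
Final line count: 9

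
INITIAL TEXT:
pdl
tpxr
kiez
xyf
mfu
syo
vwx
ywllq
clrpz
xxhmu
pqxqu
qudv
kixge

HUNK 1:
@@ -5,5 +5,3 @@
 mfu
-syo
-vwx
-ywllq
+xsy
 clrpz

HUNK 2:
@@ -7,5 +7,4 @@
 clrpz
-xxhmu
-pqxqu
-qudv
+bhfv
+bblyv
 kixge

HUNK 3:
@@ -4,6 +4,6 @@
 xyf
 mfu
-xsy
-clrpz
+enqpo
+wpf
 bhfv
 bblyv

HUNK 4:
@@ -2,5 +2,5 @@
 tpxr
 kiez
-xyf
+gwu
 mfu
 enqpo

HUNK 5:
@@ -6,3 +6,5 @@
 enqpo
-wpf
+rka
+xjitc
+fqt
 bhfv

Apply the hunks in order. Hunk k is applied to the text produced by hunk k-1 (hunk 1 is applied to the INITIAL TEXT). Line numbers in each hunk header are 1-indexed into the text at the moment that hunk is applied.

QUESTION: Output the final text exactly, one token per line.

Hunk 1: at line 5 remove [syo,vwx,ywllq] add [xsy] -> 11 lines: pdl tpxr kiez xyf mfu xsy clrpz xxhmu pqxqu qudv kixge
Hunk 2: at line 7 remove [xxhmu,pqxqu,qudv] add [bhfv,bblyv] -> 10 lines: pdl tpxr kiez xyf mfu xsy clrpz bhfv bblyv kixge
Hunk 3: at line 4 remove [xsy,clrpz] add [enqpo,wpf] -> 10 lines: pdl tpxr kiez xyf mfu enqpo wpf bhfv bblyv kixge
Hunk 4: at line 2 remove [xyf] add [gwu] -> 10 lines: pdl tpxr kiez gwu mfu enqpo wpf bhfv bblyv kixge
Hunk 5: at line 6 remove [wpf] add [rka,xjitc,fqt] -> 12 lines: pdl tpxr kiez gwu mfu enqpo rka xjitc fqt bhfv bblyv kixge

Answer: pdl
tpxr
kiez
gwu
mfu
enqpo
rka
xjitc
fqt
bhfv
bblyv
kixge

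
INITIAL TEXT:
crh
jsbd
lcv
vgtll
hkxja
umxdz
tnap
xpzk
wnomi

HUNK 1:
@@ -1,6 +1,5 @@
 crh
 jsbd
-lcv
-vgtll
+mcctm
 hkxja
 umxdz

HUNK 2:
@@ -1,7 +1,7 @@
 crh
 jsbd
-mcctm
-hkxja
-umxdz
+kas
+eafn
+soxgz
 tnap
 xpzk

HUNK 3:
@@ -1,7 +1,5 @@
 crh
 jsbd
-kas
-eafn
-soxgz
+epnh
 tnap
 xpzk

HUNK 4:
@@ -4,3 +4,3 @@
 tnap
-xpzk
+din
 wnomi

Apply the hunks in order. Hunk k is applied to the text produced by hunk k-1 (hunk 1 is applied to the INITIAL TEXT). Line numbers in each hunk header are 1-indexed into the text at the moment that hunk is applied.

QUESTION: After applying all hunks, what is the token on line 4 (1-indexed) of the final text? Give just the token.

Answer: tnap

Derivation:
Hunk 1: at line 1 remove [lcv,vgtll] add [mcctm] -> 8 lines: crh jsbd mcctm hkxja umxdz tnap xpzk wnomi
Hunk 2: at line 1 remove [mcctm,hkxja,umxdz] add [kas,eafn,soxgz] -> 8 lines: crh jsbd kas eafn soxgz tnap xpzk wnomi
Hunk 3: at line 1 remove [kas,eafn,soxgz] add [epnh] -> 6 lines: crh jsbd epnh tnap xpzk wnomi
Hunk 4: at line 4 remove [xpzk] add [din] -> 6 lines: crh jsbd epnh tnap din wnomi
Final line 4: tnap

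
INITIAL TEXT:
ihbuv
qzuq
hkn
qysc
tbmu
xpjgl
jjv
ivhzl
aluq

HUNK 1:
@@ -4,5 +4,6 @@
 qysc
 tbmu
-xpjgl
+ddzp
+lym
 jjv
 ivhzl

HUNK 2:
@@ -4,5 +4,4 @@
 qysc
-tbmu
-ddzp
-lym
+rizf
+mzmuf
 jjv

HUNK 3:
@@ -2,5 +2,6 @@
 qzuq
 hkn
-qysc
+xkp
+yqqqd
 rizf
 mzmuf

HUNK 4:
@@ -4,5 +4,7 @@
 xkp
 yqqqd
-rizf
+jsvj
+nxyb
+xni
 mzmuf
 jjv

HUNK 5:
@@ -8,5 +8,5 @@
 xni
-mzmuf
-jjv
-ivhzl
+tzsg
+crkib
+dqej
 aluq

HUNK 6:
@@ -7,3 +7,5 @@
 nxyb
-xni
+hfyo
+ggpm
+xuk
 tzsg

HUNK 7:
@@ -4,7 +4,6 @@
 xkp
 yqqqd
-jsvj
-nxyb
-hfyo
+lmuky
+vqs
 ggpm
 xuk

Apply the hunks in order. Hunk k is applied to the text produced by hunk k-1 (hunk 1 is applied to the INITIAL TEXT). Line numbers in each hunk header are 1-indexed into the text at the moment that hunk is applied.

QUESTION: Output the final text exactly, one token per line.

Answer: ihbuv
qzuq
hkn
xkp
yqqqd
lmuky
vqs
ggpm
xuk
tzsg
crkib
dqej
aluq

Derivation:
Hunk 1: at line 4 remove [xpjgl] add [ddzp,lym] -> 10 lines: ihbuv qzuq hkn qysc tbmu ddzp lym jjv ivhzl aluq
Hunk 2: at line 4 remove [tbmu,ddzp,lym] add [rizf,mzmuf] -> 9 lines: ihbuv qzuq hkn qysc rizf mzmuf jjv ivhzl aluq
Hunk 3: at line 2 remove [qysc] add [xkp,yqqqd] -> 10 lines: ihbuv qzuq hkn xkp yqqqd rizf mzmuf jjv ivhzl aluq
Hunk 4: at line 4 remove [rizf] add [jsvj,nxyb,xni] -> 12 lines: ihbuv qzuq hkn xkp yqqqd jsvj nxyb xni mzmuf jjv ivhzl aluq
Hunk 5: at line 8 remove [mzmuf,jjv,ivhzl] add [tzsg,crkib,dqej] -> 12 lines: ihbuv qzuq hkn xkp yqqqd jsvj nxyb xni tzsg crkib dqej aluq
Hunk 6: at line 7 remove [xni] add [hfyo,ggpm,xuk] -> 14 lines: ihbuv qzuq hkn xkp yqqqd jsvj nxyb hfyo ggpm xuk tzsg crkib dqej aluq
Hunk 7: at line 4 remove [jsvj,nxyb,hfyo] add [lmuky,vqs] -> 13 lines: ihbuv qzuq hkn xkp yqqqd lmuky vqs ggpm xuk tzsg crkib dqej aluq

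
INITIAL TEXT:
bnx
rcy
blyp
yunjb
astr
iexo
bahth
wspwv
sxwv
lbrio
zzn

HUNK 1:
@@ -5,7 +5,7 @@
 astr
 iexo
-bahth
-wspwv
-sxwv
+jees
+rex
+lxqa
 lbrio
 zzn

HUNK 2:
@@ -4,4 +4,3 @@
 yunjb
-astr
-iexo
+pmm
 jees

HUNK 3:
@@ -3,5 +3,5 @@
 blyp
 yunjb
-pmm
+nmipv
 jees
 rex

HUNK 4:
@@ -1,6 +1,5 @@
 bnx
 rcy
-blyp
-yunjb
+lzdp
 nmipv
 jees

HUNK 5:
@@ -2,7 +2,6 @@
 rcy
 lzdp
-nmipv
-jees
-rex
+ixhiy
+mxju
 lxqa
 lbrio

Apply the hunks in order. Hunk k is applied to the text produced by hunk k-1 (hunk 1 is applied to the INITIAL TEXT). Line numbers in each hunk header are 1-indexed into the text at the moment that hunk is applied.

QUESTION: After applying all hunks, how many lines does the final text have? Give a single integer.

Answer: 8

Derivation:
Hunk 1: at line 5 remove [bahth,wspwv,sxwv] add [jees,rex,lxqa] -> 11 lines: bnx rcy blyp yunjb astr iexo jees rex lxqa lbrio zzn
Hunk 2: at line 4 remove [astr,iexo] add [pmm] -> 10 lines: bnx rcy blyp yunjb pmm jees rex lxqa lbrio zzn
Hunk 3: at line 3 remove [pmm] add [nmipv] -> 10 lines: bnx rcy blyp yunjb nmipv jees rex lxqa lbrio zzn
Hunk 4: at line 1 remove [blyp,yunjb] add [lzdp] -> 9 lines: bnx rcy lzdp nmipv jees rex lxqa lbrio zzn
Hunk 5: at line 2 remove [nmipv,jees,rex] add [ixhiy,mxju] -> 8 lines: bnx rcy lzdp ixhiy mxju lxqa lbrio zzn
Final line count: 8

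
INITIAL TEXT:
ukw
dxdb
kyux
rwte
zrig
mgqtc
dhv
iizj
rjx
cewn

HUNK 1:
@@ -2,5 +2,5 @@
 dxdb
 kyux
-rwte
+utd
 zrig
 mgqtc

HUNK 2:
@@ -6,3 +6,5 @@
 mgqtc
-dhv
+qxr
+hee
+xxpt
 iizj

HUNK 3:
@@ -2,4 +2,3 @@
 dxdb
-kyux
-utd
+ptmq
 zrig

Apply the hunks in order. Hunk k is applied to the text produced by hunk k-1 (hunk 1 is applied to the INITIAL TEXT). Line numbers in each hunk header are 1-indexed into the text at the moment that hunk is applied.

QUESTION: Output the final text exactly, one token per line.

Answer: ukw
dxdb
ptmq
zrig
mgqtc
qxr
hee
xxpt
iizj
rjx
cewn

Derivation:
Hunk 1: at line 2 remove [rwte] add [utd] -> 10 lines: ukw dxdb kyux utd zrig mgqtc dhv iizj rjx cewn
Hunk 2: at line 6 remove [dhv] add [qxr,hee,xxpt] -> 12 lines: ukw dxdb kyux utd zrig mgqtc qxr hee xxpt iizj rjx cewn
Hunk 3: at line 2 remove [kyux,utd] add [ptmq] -> 11 lines: ukw dxdb ptmq zrig mgqtc qxr hee xxpt iizj rjx cewn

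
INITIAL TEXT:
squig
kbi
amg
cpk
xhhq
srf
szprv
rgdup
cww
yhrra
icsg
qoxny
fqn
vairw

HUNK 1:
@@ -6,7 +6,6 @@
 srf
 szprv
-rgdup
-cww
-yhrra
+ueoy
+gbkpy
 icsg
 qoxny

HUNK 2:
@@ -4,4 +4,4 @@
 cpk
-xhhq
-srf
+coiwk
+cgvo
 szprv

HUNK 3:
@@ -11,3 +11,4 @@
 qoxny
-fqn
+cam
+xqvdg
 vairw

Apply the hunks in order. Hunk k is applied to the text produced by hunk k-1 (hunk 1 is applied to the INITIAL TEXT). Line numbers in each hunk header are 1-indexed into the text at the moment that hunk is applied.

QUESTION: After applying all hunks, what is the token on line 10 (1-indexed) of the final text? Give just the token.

Answer: icsg

Derivation:
Hunk 1: at line 6 remove [rgdup,cww,yhrra] add [ueoy,gbkpy] -> 13 lines: squig kbi amg cpk xhhq srf szprv ueoy gbkpy icsg qoxny fqn vairw
Hunk 2: at line 4 remove [xhhq,srf] add [coiwk,cgvo] -> 13 lines: squig kbi amg cpk coiwk cgvo szprv ueoy gbkpy icsg qoxny fqn vairw
Hunk 3: at line 11 remove [fqn] add [cam,xqvdg] -> 14 lines: squig kbi amg cpk coiwk cgvo szprv ueoy gbkpy icsg qoxny cam xqvdg vairw
Final line 10: icsg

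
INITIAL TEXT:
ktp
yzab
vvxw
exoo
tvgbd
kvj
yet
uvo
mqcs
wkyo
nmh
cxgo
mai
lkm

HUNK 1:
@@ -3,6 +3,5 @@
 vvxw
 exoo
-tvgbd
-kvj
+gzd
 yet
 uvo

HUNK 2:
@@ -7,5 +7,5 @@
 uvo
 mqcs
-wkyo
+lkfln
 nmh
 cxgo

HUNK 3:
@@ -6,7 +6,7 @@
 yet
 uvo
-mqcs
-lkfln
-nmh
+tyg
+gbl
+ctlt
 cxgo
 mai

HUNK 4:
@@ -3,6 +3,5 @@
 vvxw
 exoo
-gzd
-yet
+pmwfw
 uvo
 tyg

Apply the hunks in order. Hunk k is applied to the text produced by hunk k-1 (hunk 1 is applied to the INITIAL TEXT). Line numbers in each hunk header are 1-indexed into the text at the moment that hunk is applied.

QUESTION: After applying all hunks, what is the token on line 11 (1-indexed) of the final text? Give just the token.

Hunk 1: at line 3 remove [tvgbd,kvj] add [gzd] -> 13 lines: ktp yzab vvxw exoo gzd yet uvo mqcs wkyo nmh cxgo mai lkm
Hunk 2: at line 7 remove [wkyo] add [lkfln] -> 13 lines: ktp yzab vvxw exoo gzd yet uvo mqcs lkfln nmh cxgo mai lkm
Hunk 3: at line 6 remove [mqcs,lkfln,nmh] add [tyg,gbl,ctlt] -> 13 lines: ktp yzab vvxw exoo gzd yet uvo tyg gbl ctlt cxgo mai lkm
Hunk 4: at line 3 remove [gzd,yet] add [pmwfw] -> 12 lines: ktp yzab vvxw exoo pmwfw uvo tyg gbl ctlt cxgo mai lkm
Final line 11: mai

Answer: mai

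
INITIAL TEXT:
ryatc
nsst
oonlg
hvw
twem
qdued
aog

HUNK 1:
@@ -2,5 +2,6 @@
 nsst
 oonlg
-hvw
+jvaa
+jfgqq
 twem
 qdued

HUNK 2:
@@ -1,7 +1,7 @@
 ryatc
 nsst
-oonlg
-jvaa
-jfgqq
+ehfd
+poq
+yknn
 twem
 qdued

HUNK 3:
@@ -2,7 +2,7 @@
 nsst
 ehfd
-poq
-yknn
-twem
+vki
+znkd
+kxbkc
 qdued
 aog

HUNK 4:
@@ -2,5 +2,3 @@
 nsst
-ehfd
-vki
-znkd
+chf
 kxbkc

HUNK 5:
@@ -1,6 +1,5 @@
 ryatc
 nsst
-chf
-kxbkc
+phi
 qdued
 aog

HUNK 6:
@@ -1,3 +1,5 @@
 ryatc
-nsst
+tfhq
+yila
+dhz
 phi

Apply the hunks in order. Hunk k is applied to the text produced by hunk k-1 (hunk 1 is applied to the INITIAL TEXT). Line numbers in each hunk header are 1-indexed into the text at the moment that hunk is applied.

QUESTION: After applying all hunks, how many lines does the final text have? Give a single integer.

Hunk 1: at line 2 remove [hvw] add [jvaa,jfgqq] -> 8 lines: ryatc nsst oonlg jvaa jfgqq twem qdued aog
Hunk 2: at line 1 remove [oonlg,jvaa,jfgqq] add [ehfd,poq,yknn] -> 8 lines: ryatc nsst ehfd poq yknn twem qdued aog
Hunk 3: at line 2 remove [poq,yknn,twem] add [vki,znkd,kxbkc] -> 8 lines: ryatc nsst ehfd vki znkd kxbkc qdued aog
Hunk 4: at line 2 remove [ehfd,vki,znkd] add [chf] -> 6 lines: ryatc nsst chf kxbkc qdued aog
Hunk 5: at line 1 remove [chf,kxbkc] add [phi] -> 5 lines: ryatc nsst phi qdued aog
Hunk 6: at line 1 remove [nsst] add [tfhq,yila,dhz] -> 7 lines: ryatc tfhq yila dhz phi qdued aog
Final line count: 7

Answer: 7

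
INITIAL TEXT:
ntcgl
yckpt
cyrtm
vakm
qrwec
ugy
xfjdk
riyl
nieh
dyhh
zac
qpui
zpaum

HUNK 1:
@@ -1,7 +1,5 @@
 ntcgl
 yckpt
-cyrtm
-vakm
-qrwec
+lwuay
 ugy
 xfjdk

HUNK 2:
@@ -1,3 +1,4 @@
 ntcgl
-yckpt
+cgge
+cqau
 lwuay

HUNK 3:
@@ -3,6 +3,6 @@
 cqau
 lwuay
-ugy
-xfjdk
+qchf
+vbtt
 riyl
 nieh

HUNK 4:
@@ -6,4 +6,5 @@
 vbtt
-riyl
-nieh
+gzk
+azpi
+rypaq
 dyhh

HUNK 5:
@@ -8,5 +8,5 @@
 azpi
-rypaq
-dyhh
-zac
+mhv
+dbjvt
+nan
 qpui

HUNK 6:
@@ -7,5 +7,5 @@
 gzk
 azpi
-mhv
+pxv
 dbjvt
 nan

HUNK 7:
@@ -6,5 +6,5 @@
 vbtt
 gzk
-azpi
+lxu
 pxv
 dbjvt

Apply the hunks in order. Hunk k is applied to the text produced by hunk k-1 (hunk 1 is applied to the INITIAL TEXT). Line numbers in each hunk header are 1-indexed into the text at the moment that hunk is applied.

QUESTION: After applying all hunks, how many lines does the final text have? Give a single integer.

Answer: 13

Derivation:
Hunk 1: at line 1 remove [cyrtm,vakm,qrwec] add [lwuay] -> 11 lines: ntcgl yckpt lwuay ugy xfjdk riyl nieh dyhh zac qpui zpaum
Hunk 2: at line 1 remove [yckpt] add [cgge,cqau] -> 12 lines: ntcgl cgge cqau lwuay ugy xfjdk riyl nieh dyhh zac qpui zpaum
Hunk 3: at line 3 remove [ugy,xfjdk] add [qchf,vbtt] -> 12 lines: ntcgl cgge cqau lwuay qchf vbtt riyl nieh dyhh zac qpui zpaum
Hunk 4: at line 6 remove [riyl,nieh] add [gzk,azpi,rypaq] -> 13 lines: ntcgl cgge cqau lwuay qchf vbtt gzk azpi rypaq dyhh zac qpui zpaum
Hunk 5: at line 8 remove [rypaq,dyhh,zac] add [mhv,dbjvt,nan] -> 13 lines: ntcgl cgge cqau lwuay qchf vbtt gzk azpi mhv dbjvt nan qpui zpaum
Hunk 6: at line 7 remove [mhv] add [pxv] -> 13 lines: ntcgl cgge cqau lwuay qchf vbtt gzk azpi pxv dbjvt nan qpui zpaum
Hunk 7: at line 6 remove [azpi] add [lxu] -> 13 lines: ntcgl cgge cqau lwuay qchf vbtt gzk lxu pxv dbjvt nan qpui zpaum
Final line count: 13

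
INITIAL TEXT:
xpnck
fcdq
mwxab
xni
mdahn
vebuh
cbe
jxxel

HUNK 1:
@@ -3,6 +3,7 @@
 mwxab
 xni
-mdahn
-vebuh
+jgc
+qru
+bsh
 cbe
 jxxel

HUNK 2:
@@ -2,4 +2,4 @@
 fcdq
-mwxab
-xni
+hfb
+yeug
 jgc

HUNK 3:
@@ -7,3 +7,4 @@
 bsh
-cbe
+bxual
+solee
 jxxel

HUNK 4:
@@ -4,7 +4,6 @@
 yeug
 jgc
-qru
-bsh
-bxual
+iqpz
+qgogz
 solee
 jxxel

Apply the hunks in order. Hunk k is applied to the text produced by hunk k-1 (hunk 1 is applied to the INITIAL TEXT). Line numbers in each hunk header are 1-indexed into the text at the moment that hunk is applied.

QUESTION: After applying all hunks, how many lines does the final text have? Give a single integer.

Hunk 1: at line 3 remove [mdahn,vebuh] add [jgc,qru,bsh] -> 9 lines: xpnck fcdq mwxab xni jgc qru bsh cbe jxxel
Hunk 2: at line 2 remove [mwxab,xni] add [hfb,yeug] -> 9 lines: xpnck fcdq hfb yeug jgc qru bsh cbe jxxel
Hunk 3: at line 7 remove [cbe] add [bxual,solee] -> 10 lines: xpnck fcdq hfb yeug jgc qru bsh bxual solee jxxel
Hunk 4: at line 4 remove [qru,bsh,bxual] add [iqpz,qgogz] -> 9 lines: xpnck fcdq hfb yeug jgc iqpz qgogz solee jxxel
Final line count: 9

Answer: 9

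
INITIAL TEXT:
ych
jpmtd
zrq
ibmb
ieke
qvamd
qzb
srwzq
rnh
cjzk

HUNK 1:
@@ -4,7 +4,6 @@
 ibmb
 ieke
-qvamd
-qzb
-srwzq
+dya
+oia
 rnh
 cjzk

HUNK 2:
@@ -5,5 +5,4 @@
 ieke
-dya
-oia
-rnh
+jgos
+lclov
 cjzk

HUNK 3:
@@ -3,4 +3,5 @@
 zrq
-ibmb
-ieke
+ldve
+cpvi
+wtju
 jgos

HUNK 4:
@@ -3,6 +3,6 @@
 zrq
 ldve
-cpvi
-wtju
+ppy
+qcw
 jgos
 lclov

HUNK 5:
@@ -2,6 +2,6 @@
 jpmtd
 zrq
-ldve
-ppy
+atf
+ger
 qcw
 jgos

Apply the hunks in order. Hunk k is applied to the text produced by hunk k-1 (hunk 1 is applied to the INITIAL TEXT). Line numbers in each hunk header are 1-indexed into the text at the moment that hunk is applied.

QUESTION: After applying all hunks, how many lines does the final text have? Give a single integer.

Answer: 9

Derivation:
Hunk 1: at line 4 remove [qvamd,qzb,srwzq] add [dya,oia] -> 9 lines: ych jpmtd zrq ibmb ieke dya oia rnh cjzk
Hunk 2: at line 5 remove [dya,oia,rnh] add [jgos,lclov] -> 8 lines: ych jpmtd zrq ibmb ieke jgos lclov cjzk
Hunk 3: at line 3 remove [ibmb,ieke] add [ldve,cpvi,wtju] -> 9 lines: ych jpmtd zrq ldve cpvi wtju jgos lclov cjzk
Hunk 4: at line 3 remove [cpvi,wtju] add [ppy,qcw] -> 9 lines: ych jpmtd zrq ldve ppy qcw jgos lclov cjzk
Hunk 5: at line 2 remove [ldve,ppy] add [atf,ger] -> 9 lines: ych jpmtd zrq atf ger qcw jgos lclov cjzk
Final line count: 9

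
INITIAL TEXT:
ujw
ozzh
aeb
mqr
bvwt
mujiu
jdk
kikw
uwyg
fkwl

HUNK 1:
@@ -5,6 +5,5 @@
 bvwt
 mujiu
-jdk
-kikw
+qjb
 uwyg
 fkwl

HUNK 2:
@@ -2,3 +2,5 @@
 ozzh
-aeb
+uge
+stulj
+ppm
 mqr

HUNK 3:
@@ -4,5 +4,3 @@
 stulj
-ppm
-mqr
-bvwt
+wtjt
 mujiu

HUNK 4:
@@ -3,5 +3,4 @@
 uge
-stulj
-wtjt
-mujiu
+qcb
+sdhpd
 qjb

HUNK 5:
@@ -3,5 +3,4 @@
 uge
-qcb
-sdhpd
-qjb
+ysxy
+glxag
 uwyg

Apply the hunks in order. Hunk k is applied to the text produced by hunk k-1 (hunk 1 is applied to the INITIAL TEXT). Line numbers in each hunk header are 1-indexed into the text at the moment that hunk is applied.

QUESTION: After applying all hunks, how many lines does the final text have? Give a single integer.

Hunk 1: at line 5 remove [jdk,kikw] add [qjb] -> 9 lines: ujw ozzh aeb mqr bvwt mujiu qjb uwyg fkwl
Hunk 2: at line 2 remove [aeb] add [uge,stulj,ppm] -> 11 lines: ujw ozzh uge stulj ppm mqr bvwt mujiu qjb uwyg fkwl
Hunk 3: at line 4 remove [ppm,mqr,bvwt] add [wtjt] -> 9 lines: ujw ozzh uge stulj wtjt mujiu qjb uwyg fkwl
Hunk 4: at line 3 remove [stulj,wtjt,mujiu] add [qcb,sdhpd] -> 8 lines: ujw ozzh uge qcb sdhpd qjb uwyg fkwl
Hunk 5: at line 3 remove [qcb,sdhpd,qjb] add [ysxy,glxag] -> 7 lines: ujw ozzh uge ysxy glxag uwyg fkwl
Final line count: 7

Answer: 7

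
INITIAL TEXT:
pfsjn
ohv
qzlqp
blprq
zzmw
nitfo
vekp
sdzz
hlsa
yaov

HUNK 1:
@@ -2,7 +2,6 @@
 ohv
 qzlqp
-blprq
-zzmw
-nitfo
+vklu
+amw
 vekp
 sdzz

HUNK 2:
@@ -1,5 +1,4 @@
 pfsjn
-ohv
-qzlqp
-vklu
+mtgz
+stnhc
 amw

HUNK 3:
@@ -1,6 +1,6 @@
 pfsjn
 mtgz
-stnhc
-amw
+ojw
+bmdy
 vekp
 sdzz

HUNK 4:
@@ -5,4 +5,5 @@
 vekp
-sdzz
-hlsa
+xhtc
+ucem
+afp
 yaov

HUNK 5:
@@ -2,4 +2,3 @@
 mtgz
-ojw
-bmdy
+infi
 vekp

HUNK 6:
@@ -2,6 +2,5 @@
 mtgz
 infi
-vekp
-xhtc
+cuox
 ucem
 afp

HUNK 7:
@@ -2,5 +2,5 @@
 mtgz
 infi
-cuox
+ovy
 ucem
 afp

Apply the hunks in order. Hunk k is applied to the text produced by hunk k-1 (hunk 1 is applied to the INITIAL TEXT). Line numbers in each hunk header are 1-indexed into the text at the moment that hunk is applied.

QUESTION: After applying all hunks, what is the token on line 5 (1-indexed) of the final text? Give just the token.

Answer: ucem

Derivation:
Hunk 1: at line 2 remove [blprq,zzmw,nitfo] add [vklu,amw] -> 9 lines: pfsjn ohv qzlqp vklu amw vekp sdzz hlsa yaov
Hunk 2: at line 1 remove [ohv,qzlqp,vklu] add [mtgz,stnhc] -> 8 lines: pfsjn mtgz stnhc amw vekp sdzz hlsa yaov
Hunk 3: at line 1 remove [stnhc,amw] add [ojw,bmdy] -> 8 lines: pfsjn mtgz ojw bmdy vekp sdzz hlsa yaov
Hunk 4: at line 5 remove [sdzz,hlsa] add [xhtc,ucem,afp] -> 9 lines: pfsjn mtgz ojw bmdy vekp xhtc ucem afp yaov
Hunk 5: at line 2 remove [ojw,bmdy] add [infi] -> 8 lines: pfsjn mtgz infi vekp xhtc ucem afp yaov
Hunk 6: at line 2 remove [vekp,xhtc] add [cuox] -> 7 lines: pfsjn mtgz infi cuox ucem afp yaov
Hunk 7: at line 2 remove [cuox] add [ovy] -> 7 lines: pfsjn mtgz infi ovy ucem afp yaov
Final line 5: ucem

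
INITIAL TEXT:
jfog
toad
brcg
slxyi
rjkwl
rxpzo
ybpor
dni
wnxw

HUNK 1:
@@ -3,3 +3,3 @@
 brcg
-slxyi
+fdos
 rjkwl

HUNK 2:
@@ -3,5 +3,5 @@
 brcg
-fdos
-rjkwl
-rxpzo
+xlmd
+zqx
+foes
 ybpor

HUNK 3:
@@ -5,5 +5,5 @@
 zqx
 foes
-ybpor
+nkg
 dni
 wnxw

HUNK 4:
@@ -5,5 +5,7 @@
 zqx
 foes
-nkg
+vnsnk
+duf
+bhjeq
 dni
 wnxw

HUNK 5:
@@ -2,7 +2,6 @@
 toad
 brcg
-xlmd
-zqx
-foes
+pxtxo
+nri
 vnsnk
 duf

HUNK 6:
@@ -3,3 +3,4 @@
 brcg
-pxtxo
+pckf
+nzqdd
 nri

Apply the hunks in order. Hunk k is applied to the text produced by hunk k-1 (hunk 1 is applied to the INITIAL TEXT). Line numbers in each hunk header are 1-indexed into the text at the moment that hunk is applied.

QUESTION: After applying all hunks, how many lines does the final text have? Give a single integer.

Answer: 11

Derivation:
Hunk 1: at line 3 remove [slxyi] add [fdos] -> 9 lines: jfog toad brcg fdos rjkwl rxpzo ybpor dni wnxw
Hunk 2: at line 3 remove [fdos,rjkwl,rxpzo] add [xlmd,zqx,foes] -> 9 lines: jfog toad brcg xlmd zqx foes ybpor dni wnxw
Hunk 3: at line 5 remove [ybpor] add [nkg] -> 9 lines: jfog toad brcg xlmd zqx foes nkg dni wnxw
Hunk 4: at line 5 remove [nkg] add [vnsnk,duf,bhjeq] -> 11 lines: jfog toad brcg xlmd zqx foes vnsnk duf bhjeq dni wnxw
Hunk 5: at line 2 remove [xlmd,zqx,foes] add [pxtxo,nri] -> 10 lines: jfog toad brcg pxtxo nri vnsnk duf bhjeq dni wnxw
Hunk 6: at line 3 remove [pxtxo] add [pckf,nzqdd] -> 11 lines: jfog toad brcg pckf nzqdd nri vnsnk duf bhjeq dni wnxw
Final line count: 11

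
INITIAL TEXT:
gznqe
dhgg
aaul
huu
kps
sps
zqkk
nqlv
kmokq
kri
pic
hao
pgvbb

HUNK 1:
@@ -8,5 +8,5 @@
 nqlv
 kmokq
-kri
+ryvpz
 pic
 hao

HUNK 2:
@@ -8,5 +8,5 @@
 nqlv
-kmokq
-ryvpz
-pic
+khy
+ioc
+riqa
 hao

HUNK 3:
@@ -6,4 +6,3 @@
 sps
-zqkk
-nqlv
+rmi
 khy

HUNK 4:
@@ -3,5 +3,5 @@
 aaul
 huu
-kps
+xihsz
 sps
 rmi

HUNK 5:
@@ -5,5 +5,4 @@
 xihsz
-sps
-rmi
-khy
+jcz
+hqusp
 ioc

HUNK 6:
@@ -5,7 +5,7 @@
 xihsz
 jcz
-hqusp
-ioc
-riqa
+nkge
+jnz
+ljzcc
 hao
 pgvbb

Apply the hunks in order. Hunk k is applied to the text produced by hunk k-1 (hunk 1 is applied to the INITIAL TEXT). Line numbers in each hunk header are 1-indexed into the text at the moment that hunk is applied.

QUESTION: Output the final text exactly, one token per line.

Answer: gznqe
dhgg
aaul
huu
xihsz
jcz
nkge
jnz
ljzcc
hao
pgvbb

Derivation:
Hunk 1: at line 8 remove [kri] add [ryvpz] -> 13 lines: gznqe dhgg aaul huu kps sps zqkk nqlv kmokq ryvpz pic hao pgvbb
Hunk 2: at line 8 remove [kmokq,ryvpz,pic] add [khy,ioc,riqa] -> 13 lines: gznqe dhgg aaul huu kps sps zqkk nqlv khy ioc riqa hao pgvbb
Hunk 3: at line 6 remove [zqkk,nqlv] add [rmi] -> 12 lines: gznqe dhgg aaul huu kps sps rmi khy ioc riqa hao pgvbb
Hunk 4: at line 3 remove [kps] add [xihsz] -> 12 lines: gznqe dhgg aaul huu xihsz sps rmi khy ioc riqa hao pgvbb
Hunk 5: at line 5 remove [sps,rmi,khy] add [jcz,hqusp] -> 11 lines: gznqe dhgg aaul huu xihsz jcz hqusp ioc riqa hao pgvbb
Hunk 6: at line 5 remove [hqusp,ioc,riqa] add [nkge,jnz,ljzcc] -> 11 lines: gznqe dhgg aaul huu xihsz jcz nkge jnz ljzcc hao pgvbb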